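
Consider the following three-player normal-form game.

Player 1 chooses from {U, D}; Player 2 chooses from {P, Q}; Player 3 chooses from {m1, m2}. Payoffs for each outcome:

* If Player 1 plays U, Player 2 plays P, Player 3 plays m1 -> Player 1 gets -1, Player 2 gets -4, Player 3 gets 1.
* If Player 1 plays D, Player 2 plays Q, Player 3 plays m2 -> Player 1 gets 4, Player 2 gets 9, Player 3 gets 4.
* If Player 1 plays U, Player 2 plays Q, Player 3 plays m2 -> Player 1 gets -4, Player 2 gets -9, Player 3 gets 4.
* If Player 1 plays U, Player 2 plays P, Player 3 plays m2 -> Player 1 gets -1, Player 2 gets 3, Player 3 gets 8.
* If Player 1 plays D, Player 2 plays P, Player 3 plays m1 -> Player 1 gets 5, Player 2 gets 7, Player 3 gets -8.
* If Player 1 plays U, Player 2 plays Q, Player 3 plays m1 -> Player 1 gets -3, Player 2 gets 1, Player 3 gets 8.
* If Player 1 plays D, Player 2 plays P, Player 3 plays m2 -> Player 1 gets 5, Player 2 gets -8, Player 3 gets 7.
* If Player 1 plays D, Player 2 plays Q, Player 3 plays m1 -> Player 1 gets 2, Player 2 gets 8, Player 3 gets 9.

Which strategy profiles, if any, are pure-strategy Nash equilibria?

Player 1 against (P, m1): payoffs -1, 5 → best response D.
Player 1 against (P, m2): payoffs -1, 5 → best response D.
Player 1 against (Q, m1): payoffs -3, 2 → best response D.
Player 1 against (Q, m2): payoffs -4, 4 → best response D.
Player 2 against (U, m1): payoffs -4, 1 → best response Q.
Player 2 against (U, m2): payoffs 3, -9 → best response P.
Player 2 against (D, m1): payoffs 7, 8 → best response Q.
Player 2 against (D, m2): payoffs -8, 9 → best response Q.
Player 3 against (U, P): payoffs 1, 8 → best response m2.
Player 3 against (U, Q): payoffs 8, 4 → best response m1.
Player 3 against (D, P): payoffs -8, 7 → best response m2.
Player 3 against (D, Q): payoffs 9, 4 → best response m1.
Mutual best responses: (D, Q, m1).

The unique pure-strategy Nash equilibrium is (D, Q, m1).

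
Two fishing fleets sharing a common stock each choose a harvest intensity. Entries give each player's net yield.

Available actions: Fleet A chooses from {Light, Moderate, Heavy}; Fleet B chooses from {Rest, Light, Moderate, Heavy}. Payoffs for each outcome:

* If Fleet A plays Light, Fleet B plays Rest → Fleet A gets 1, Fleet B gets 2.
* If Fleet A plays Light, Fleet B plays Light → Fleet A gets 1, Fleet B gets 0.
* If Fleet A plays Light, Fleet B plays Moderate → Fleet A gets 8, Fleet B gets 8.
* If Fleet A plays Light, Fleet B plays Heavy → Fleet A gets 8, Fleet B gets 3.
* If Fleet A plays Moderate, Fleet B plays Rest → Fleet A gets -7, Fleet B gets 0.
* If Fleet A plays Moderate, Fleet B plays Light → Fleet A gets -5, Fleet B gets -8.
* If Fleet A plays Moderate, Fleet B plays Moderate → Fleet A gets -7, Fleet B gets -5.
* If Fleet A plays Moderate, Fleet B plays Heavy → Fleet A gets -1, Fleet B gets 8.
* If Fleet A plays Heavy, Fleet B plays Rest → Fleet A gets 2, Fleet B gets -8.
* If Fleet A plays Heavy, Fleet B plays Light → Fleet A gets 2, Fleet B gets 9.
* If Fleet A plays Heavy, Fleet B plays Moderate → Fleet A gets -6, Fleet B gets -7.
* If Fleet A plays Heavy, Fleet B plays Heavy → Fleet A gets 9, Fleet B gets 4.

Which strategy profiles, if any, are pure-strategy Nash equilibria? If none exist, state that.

Check each profile: it is a Nash equilibrium iff no player can strictly gain by switching unilaterally.
(Light, Rest): Fleet A can switch to Heavy (1 → 2). Not NE.
(Light, Light): Fleet A can switch to Heavy (1 → 2). Not NE.
(Light, Moderate): Fleet A gets 8, best alternative -6; Fleet B gets 8, best alternative 3. No profitable deviation — NE.
(Light, Heavy): Fleet A can switch to Heavy (8 → 9). Not NE.
(Moderate, Rest): Fleet A can switch to Light (-7 → 1). Not NE.
(Moderate, Light): Fleet A can switch to Light (-5 → 1). Not NE.
(Moderate, Moderate): Fleet A can switch to Light (-7 → 8). Not NE.
(Moderate, Heavy): Fleet A can switch to Light (-1 → 8). Not NE.
(Heavy, Rest): Fleet B can switch to Light (-8 → 9). Not NE.
(Heavy, Light): Fleet A gets 2, best alternative 1; Fleet B gets 9, best alternative 4. No profitable deviation — NE.
(Heavy, Moderate): Fleet A can switch to Light (-6 → 8). Not NE.
(Heavy, Heavy): Fleet B can switch to Light (4 → 9). Not NE.

(Light, Moderate), (Heavy, Light)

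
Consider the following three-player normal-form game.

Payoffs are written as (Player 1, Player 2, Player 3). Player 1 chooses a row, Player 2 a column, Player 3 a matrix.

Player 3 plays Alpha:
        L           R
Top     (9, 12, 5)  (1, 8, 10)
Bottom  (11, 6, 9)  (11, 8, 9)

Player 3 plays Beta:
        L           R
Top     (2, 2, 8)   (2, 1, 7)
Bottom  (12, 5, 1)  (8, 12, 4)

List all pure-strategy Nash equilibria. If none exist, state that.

Player 1 against (L, Alpha): payoffs 9, 11 → best response Bottom.
Player 1 against (L, Beta): payoffs 2, 12 → best response Bottom.
Player 1 against (R, Alpha): payoffs 1, 11 → best response Bottom.
Player 1 against (R, Beta): payoffs 2, 8 → best response Bottom.
Player 2 against (Top, Alpha): payoffs 12, 8 → best response L.
Player 2 against (Top, Beta): payoffs 2, 1 → best response L.
Player 2 against (Bottom, Alpha): payoffs 6, 8 → best response R.
Player 2 against (Bottom, Beta): payoffs 5, 12 → best response R.
Player 3 against (Top, L): payoffs 5, 8 → best response Beta.
Player 3 against (Top, R): payoffs 10, 7 → best response Alpha.
Player 3 against (Bottom, L): payoffs 9, 1 → best response Alpha.
Player 3 against (Bottom, R): payoffs 9, 4 → best response Alpha.
Mutual best responses: (Bottom, R, Alpha).

(Bottom, R, Alpha)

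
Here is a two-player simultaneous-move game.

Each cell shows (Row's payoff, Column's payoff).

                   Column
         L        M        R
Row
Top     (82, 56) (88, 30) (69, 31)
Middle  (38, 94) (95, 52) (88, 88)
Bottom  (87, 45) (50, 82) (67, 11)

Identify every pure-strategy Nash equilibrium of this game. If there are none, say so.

(Top, L): Row can switch to Bottom (82 → 87). Not NE.
(Top, M): Row can switch to Middle (88 → 95). Not NE.
(Top, R): Row can switch to Middle (69 → 88). Not NE.
(Middle, L): Row can switch to Top (38 → 82). Not NE.
(Middle, M): Column can switch to L (52 → 94). Not NE.
(Middle, R): Column can switch to L (88 → 94). Not NE.
(Bottom, L): Column can switch to M (45 → 82). Not NE.
(Bottom, M): Row can switch to Top (50 → 88). Not NE.
(Bottom, R): Row can switch to Top (67 → 69). Not NE.

No pure-strategy Nash equilibrium.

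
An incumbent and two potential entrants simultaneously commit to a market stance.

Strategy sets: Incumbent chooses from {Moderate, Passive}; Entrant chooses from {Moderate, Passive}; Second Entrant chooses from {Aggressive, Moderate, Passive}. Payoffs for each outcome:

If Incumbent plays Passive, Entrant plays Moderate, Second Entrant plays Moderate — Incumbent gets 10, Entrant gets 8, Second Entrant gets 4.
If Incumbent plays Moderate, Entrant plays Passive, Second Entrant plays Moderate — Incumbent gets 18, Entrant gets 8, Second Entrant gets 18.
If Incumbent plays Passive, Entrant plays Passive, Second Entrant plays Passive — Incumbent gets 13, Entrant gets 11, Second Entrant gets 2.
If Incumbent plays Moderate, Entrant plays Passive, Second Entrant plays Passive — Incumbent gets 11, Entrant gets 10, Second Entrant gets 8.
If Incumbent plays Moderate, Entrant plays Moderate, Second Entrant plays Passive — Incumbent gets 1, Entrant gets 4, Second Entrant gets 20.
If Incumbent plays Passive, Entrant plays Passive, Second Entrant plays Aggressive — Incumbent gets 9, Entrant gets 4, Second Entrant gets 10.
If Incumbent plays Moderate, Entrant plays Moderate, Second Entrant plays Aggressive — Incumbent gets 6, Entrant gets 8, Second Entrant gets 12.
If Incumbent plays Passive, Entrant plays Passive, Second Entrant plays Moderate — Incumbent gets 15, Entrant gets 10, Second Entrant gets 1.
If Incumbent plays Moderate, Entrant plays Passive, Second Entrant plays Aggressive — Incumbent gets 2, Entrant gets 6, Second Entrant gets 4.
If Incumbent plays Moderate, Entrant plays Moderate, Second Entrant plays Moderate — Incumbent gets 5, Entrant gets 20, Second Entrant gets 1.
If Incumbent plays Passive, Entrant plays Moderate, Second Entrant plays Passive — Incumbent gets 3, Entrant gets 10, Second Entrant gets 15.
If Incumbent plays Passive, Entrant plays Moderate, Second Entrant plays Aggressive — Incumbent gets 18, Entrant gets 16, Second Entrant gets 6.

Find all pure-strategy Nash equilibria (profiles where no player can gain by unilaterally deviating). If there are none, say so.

(Moderate, Moderate, Aggressive): Incumbent can switch to Passive (6 → 18). Not NE.
(Moderate, Moderate, Moderate): Incumbent can switch to Passive (5 → 10). Not NE.
(Moderate, Moderate, Passive): Incumbent can switch to Passive (1 → 3). Not NE.
(Moderate, Passive, Aggressive): Incumbent can switch to Passive (2 → 9). Not NE.
(Moderate, Passive, Moderate): Entrant can switch to Moderate (8 → 20). Not NE.
(Moderate, Passive, Passive): Incumbent can switch to Passive (11 → 13). Not NE.
(Passive, Moderate, Aggressive): Second Entrant can switch to Passive (6 → 15). Not NE.
(Passive, Moderate, Moderate): Entrant can switch to Passive (8 → 10). Not NE.
(Passive, Moderate, Passive): Entrant can switch to Passive (10 → 11). Not NE.
(Passive, Passive, Aggressive): Entrant can switch to Moderate (4 → 16). Not NE.
(Passive, Passive, Moderate): Incumbent can switch to Moderate (15 → 18). Not NE.
(Passive, Passive, Passive): Second Entrant can switch to Aggressive (2 → 10). Not NE.

No pure-strategy Nash equilibrium.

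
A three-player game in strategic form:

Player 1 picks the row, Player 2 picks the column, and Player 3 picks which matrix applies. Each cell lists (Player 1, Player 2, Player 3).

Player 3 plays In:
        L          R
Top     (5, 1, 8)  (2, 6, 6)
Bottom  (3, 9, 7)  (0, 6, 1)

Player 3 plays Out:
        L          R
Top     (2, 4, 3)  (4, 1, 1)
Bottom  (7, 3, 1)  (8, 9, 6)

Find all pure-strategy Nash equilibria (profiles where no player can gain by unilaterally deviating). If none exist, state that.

For each strategy profile, look for a profitable unilateral deviation.
(Top, L, In): Player 2 can switch to R (1 → 6). Not NE.
(Top, L, Out): Player 1 can switch to Bottom (2 → 7). Not NE.
(Top, R, In): Player 1 gets 2, best alternative 0; Player 2 gets 6, best alternative 1; Player 3 gets 6, best alternative 1. No profitable deviation — NE.
(Top, R, Out): Player 1 can switch to Bottom (4 → 8). Not NE.
(Bottom, L, In): Player 1 can switch to Top (3 → 5). Not NE.
(Bottom, L, Out): Player 2 can switch to R (3 → 9). Not NE.
(Bottom, R, In): Player 1 can switch to Top (0 → 2). Not NE.
(Bottom, R, Out): Player 1 gets 8, best alternative 4; Player 2 gets 9, best alternative 3; Player 3 gets 6, best alternative 1. No profitable deviation — NE.

(Top, R, In); (Bottom, R, Out)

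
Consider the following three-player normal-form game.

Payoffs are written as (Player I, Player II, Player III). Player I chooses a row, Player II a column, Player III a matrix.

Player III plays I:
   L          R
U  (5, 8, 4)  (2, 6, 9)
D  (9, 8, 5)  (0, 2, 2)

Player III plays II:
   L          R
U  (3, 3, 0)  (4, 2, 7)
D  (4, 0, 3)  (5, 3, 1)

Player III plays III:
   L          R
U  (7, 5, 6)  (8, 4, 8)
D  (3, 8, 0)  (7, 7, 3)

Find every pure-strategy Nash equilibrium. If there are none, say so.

Player I against (L, I): payoffs 5, 9 → best response D.
Player I against (L, II): payoffs 3, 4 → best response D.
Player I against (L, III): payoffs 7, 3 → best response U.
Player I against (R, I): payoffs 2, 0 → best response U.
Player I against (R, II): payoffs 4, 5 → best response D.
Player I against (R, III): payoffs 8, 7 → best response U.
Player II against (U, I): payoffs 8, 6 → best response L.
Player II against (U, II): payoffs 3, 2 → best response L.
Player II against (U, III): payoffs 5, 4 → best response L.
Player II against (D, I): payoffs 8, 2 → best response L.
Player II against (D, II): payoffs 0, 3 → best response R.
Player II against (D, III): payoffs 8, 7 → best response L.
Player III against (U, L): payoffs 4, 0, 6 → best response III.
Player III against (U, R): payoffs 9, 7, 8 → best response I.
Player III against (D, L): payoffs 5, 3, 0 → best response I.
Player III against (D, R): payoffs 2, 1, 3 → best response III.
Mutual best responses: (U, L, III); (D, L, I).

Pure-strategy Nash equilibria: (U, L, III) and (D, L, I)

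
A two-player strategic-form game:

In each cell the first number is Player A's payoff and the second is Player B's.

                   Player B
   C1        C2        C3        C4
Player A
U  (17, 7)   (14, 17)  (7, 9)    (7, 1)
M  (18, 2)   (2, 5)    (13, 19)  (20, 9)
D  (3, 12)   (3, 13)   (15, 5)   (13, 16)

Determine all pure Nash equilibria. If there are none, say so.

(U, C2)

(U, C1): Player A can switch to M (17 → 18). Not NE.
(U, C2): Player A gets 14, best alternative 3; Player B gets 17, best alternative 9. No profitable deviation — NE.
(U, C3): Player A can switch to M (7 → 13). Not NE.
(U, C4): Player A can switch to M (7 → 20). Not NE.
(M, C1): Player B can switch to C2 (2 → 5). Not NE.
(M, C2): Player A can switch to U (2 → 14). Not NE.
(M, C3): Player A can switch to D (13 → 15). Not NE.
(The remaining 5 profiles each have a profitable deviation by the same check.)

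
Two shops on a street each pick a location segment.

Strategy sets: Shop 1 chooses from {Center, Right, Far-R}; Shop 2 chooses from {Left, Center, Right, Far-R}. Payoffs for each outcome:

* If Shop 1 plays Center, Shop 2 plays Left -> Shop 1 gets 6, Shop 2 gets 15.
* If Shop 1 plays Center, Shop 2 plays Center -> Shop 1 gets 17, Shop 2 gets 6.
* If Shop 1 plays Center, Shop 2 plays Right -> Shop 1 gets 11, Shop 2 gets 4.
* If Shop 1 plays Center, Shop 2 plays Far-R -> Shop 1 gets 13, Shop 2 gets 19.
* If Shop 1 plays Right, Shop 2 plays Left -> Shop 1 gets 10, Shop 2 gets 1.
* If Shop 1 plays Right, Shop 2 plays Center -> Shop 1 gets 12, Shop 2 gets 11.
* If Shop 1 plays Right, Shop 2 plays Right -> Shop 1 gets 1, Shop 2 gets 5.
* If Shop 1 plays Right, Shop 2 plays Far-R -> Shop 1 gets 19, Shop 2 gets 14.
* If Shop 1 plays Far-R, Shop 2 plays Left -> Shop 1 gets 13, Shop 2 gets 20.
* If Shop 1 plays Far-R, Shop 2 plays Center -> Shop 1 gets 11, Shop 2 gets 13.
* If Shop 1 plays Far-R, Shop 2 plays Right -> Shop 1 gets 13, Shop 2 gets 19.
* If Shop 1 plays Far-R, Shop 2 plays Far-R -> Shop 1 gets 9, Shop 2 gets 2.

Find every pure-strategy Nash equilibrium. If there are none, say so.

The pure Nash equilibria are (Right, Far-R) and (Far-R, Left).

Shop 1 against Left: payoffs 6, 10, 13 → best response Far-R.
Shop 1 against Center: payoffs 17, 12, 11 → best response Center.
Shop 1 against Right: payoffs 11, 1, 13 → best response Far-R.
Shop 1 against Far-R: payoffs 13, 19, 9 → best response Right.
Shop 2 against Center: payoffs 15, 6, 4, 19 → best response Far-R.
Shop 2 against Right: payoffs 1, 11, 5, 14 → best response Far-R.
Shop 2 against Far-R: payoffs 20, 13, 19, 2 → best response Left.
Mutual best responses: (Right, Far-R); (Far-R, Left).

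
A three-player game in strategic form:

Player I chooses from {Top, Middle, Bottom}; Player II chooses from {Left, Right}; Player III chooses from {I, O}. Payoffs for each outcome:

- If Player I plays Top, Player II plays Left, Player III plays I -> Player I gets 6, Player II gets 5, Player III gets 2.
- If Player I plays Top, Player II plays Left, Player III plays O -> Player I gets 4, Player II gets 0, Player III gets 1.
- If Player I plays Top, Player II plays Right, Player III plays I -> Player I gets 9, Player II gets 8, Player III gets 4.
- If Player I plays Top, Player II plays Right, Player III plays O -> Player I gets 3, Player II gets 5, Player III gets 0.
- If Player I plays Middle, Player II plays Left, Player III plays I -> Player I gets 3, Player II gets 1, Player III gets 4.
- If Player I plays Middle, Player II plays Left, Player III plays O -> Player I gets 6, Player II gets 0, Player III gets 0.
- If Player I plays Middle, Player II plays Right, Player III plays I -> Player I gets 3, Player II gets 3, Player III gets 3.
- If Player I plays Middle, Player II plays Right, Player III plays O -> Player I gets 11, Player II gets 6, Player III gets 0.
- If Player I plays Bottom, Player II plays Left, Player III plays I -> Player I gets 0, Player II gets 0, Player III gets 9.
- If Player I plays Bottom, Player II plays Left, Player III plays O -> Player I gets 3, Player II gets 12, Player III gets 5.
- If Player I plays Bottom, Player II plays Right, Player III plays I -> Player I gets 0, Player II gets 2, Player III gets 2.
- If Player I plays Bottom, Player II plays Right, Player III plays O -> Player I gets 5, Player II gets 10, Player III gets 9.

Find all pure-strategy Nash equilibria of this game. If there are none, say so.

Pure NE: (Top, Right, I)

Player I against (Left, I): payoffs 6, 3, 0 → best response Top.
Player I against (Left, O): payoffs 4, 6, 3 → best response Middle.
Player I against (Right, I): payoffs 9, 3, 0 → best response Top.
Player I against (Right, O): payoffs 3, 11, 5 → best response Middle.
Player II against (Top, I): payoffs 5, 8 → best response Right.
Player II against (Top, O): payoffs 0, 5 → best response Right.
Player II against (Middle, I): payoffs 1, 3 → best response Right.
Player II against (Middle, O): payoffs 0, 6 → best response Right.
Player II against (Bottom, I): payoffs 0, 2 → best response Right.
Player II against (Bottom, O): payoffs 12, 10 → best response Left.
Player III against (Top, Left): payoffs 2, 1 → best response I.
Player III against (Top, Right): payoffs 4, 0 → best response I.
Player III against (Middle, Left): payoffs 4, 0 → best response I.
Player III against (Middle, Right): payoffs 3, 0 → best response I.
Player III against (Bottom, Left): payoffs 9, 5 → best response I.
Player III against (Bottom, Right): payoffs 2, 9 → best response O.
Mutual best responses: (Top, Right, I).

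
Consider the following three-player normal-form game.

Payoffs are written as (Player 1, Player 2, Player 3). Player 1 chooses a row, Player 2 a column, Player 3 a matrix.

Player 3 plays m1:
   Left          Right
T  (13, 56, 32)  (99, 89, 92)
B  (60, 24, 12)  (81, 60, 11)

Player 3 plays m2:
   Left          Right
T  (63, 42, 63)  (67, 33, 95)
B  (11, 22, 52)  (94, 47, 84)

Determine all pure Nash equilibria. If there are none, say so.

Player 1 against (Left, m1): payoffs 13, 60 → best response B.
Player 1 against (Left, m2): payoffs 63, 11 → best response T.
Player 1 against (Right, m1): payoffs 99, 81 → best response T.
Player 1 against (Right, m2): payoffs 67, 94 → best response B.
Player 2 against (T, m1): payoffs 56, 89 → best response Right.
Player 2 against (T, m2): payoffs 42, 33 → best response Left.
Player 2 against (B, m1): payoffs 24, 60 → best response Right.
Player 2 against (B, m2): payoffs 22, 47 → best response Right.
Player 3 against (T, Left): payoffs 32, 63 → best response m2.
Player 3 against (T, Right): payoffs 92, 95 → best response m2.
Player 3 against (B, Left): payoffs 12, 52 → best response m2.
Player 3 against (B, Right): payoffs 11, 84 → best response m2.
Mutual best responses: (T, Left, m2); (B, Right, m2).

(T, Left, m2), (B, Right, m2)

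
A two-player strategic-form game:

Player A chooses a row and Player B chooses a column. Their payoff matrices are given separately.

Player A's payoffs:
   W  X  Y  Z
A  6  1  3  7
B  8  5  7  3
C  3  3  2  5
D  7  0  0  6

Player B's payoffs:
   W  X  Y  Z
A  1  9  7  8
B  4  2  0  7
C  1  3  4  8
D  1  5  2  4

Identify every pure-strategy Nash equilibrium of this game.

none

Mark each player's best response to every combination of opponents' strategies; a profile where every player is best-responding is a pure Nash equilibrium.
Player A against W: payoffs 6, 8, 3, 7 → best response B.
Player A against X: payoffs 1, 5, 3, 0 → best response B.
Player A against Y: payoffs 3, 7, 2, 0 → best response B.
Player A against Z: payoffs 7, 3, 5, 6 → best response A.
Player B against A: payoffs 1, 9, 7, 8 → best response X.
Player B against B: payoffs 4, 2, 0, 7 → best response Z.
Player B against C: payoffs 1, 3, 4, 8 → best response Z.
Player B against D: payoffs 1, 5, 2, 4 → best response X.
No profile is a mutual best response for all players.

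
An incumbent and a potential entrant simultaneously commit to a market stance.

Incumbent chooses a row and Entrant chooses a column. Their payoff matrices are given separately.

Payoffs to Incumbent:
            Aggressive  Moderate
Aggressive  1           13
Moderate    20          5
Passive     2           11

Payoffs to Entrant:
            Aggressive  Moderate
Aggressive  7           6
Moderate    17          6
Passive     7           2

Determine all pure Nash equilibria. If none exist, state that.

(Moderate, Aggressive)

(Aggressive, Aggressive): Incumbent can switch to Moderate (1 → 20). Not NE.
(Aggressive, Moderate): Entrant can switch to Aggressive (6 → 7). Not NE.
(Moderate, Aggressive): Incumbent gets 20, best alternative 2; Entrant gets 17, best alternative 6. No profitable deviation — NE.
(Moderate, Moderate): Incumbent can switch to Aggressive (5 → 13). Not NE.
(Passive, Aggressive): Incumbent can switch to Moderate (2 → 20). Not NE.
(Passive, Moderate): Incumbent can switch to Aggressive (11 → 13). Not NE.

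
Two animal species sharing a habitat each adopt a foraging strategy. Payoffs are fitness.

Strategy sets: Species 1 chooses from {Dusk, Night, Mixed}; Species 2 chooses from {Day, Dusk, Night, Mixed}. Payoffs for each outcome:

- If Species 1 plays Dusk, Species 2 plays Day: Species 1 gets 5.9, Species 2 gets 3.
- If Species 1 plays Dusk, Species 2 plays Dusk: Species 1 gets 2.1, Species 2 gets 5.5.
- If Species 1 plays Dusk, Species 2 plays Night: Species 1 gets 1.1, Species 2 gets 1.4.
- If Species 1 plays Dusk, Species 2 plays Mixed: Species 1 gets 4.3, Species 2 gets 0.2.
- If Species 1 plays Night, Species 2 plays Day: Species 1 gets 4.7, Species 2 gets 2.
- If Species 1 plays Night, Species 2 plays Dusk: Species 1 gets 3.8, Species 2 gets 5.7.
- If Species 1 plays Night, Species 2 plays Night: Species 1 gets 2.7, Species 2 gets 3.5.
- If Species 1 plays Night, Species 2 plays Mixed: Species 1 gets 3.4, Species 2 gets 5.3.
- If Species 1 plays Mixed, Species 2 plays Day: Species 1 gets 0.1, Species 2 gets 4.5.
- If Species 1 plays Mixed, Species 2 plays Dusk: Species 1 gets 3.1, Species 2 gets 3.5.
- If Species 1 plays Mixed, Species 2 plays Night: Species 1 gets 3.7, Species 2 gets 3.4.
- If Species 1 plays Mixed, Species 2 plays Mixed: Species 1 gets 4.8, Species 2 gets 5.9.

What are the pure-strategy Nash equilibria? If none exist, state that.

(Night, Dusk) and (Mixed, Mixed)

Species 1 against Day: payoffs 5.9, 4.7, 0.1 → best response Dusk.
Species 1 against Dusk: payoffs 2.1, 3.8, 3.1 → best response Night.
Species 1 against Night: payoffs 1.1, 2.7, 3.7 → best response Mixed.
Species 1 against Mixed: payoffs 4.3, 3.4, 4.8 → best response Mixed.
Species 2 against Dusk: payoffs 3, 5.5, 1.4, 0.2 → best response Dusk.
Species 2 against Night: payoffs 2, 5.7, 3.5, 5.3 → best response Dusk.
Species 2 against Mixed: payoffs 4.5, 3.5, 3.4, 5.9 → best response Mixed.
Mutual best responses: (Night, Dusk); (Mixed, Mixed).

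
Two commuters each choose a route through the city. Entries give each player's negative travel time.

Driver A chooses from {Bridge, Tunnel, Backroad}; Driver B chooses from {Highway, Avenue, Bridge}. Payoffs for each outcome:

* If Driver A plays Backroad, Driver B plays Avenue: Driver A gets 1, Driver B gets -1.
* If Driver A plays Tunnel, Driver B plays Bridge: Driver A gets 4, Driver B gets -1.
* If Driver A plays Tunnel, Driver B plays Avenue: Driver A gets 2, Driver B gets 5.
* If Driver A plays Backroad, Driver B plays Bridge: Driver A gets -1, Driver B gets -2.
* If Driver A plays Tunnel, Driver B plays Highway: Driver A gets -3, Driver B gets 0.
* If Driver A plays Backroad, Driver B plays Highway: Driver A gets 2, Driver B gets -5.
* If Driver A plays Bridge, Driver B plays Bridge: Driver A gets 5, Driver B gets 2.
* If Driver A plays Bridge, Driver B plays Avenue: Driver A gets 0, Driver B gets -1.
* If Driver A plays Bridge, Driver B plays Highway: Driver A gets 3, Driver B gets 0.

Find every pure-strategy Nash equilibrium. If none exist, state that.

Driver A against Highway: payoffs 3, -3, 2 → best response Bridge.
Driver A against Avenue: payoffs 0, 2, 1 → best response Tunnel.
Driver A against Bridge: payoffs 5, 4, -1 → best response Bridge.
Driver B against Bridge: payoffs 0, -1, 2 → best response Bridge.
Driver B against Tunnel: payoffs 0, 5, -1 → best response Avenue.
Driver B against Backroad: payoffs -5, -1, -2 → best response Avenue.
Mutual best responses: (Bridge, Bridge); (Tunnel, Avenue).

The pure Nash equilibria are (Bridge, Bridge), (Tunnel, Avenue).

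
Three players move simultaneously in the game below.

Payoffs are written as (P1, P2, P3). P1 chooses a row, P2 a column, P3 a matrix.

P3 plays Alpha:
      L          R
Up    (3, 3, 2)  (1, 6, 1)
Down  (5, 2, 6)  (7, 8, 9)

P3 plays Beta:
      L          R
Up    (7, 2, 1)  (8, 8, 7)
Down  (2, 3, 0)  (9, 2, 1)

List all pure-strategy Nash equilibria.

Pure NE: (Down, R, Alpha)

For each player, find the best response to each opponent profile; mutual best responses are the pure NE.
P1 against (L, Alpha): payoffs 3, 5 → best response Down.
P1 against (L, Beta): payoffs 7, 2 → best response Up.
P1 against (R, Alpha): payoffs 1, 7 → best response Down.
P1 against (R, Beta): payoffs 8, 9 → best response Down.
P2 against (Up, Alpha): payoffs 3, 6 → best response R.
P2 against (Up, Beta): payoffs 2, 8 → best response R.
P2 against (Down, Alpha): payoffs 2, 8 → best response R.
P2 against (Down, Beta): payoffs 3, 2 → best response L.
P3 against (Up, L): payoffs 2, 1 → best response Alpha.
P3 against (Up, R): payoffs 1, 7 → best response Beta.
P3 against (Down, L): payoffs 6, 0 → best response Alpha.
P3 against (Down, R): payoffs 9, 1 → best response Alpha.
Mutual best responses: (Down, R, Alpha).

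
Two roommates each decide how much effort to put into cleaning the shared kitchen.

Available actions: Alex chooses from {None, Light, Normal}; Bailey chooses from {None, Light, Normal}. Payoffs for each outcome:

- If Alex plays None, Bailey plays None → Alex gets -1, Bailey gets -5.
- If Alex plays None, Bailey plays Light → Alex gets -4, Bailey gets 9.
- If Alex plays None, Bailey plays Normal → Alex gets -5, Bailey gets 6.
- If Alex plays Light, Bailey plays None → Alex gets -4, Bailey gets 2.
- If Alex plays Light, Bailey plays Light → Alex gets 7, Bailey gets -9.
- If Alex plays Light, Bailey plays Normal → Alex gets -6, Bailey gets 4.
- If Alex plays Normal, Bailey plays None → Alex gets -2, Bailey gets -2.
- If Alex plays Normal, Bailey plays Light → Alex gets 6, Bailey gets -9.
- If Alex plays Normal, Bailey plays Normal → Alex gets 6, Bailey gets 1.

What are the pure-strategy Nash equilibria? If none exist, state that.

Pure NE: (Normal, Normal)

Mark each player's best response to every combination of opponents' strategies; a profile where every player is best-responding is a pure Nash equilibrium.
Alex against None: payoffs -1, -4, -2 → best response None.
Alex against Light: payoffs -4, 7, 6 → best response Light.
Alex against Normal: payoffs -5, -6, 6 → best response Normal.
Bailey against None: payoffs -5, 9, 6 → best response Light.
Bailey against Light: payoffs 2, -9, 4 → best response Normal.
Bailey against Normal: payoffs -2, -9, 1 → best response Normal.
Mutual best responses: (Normal, Normal).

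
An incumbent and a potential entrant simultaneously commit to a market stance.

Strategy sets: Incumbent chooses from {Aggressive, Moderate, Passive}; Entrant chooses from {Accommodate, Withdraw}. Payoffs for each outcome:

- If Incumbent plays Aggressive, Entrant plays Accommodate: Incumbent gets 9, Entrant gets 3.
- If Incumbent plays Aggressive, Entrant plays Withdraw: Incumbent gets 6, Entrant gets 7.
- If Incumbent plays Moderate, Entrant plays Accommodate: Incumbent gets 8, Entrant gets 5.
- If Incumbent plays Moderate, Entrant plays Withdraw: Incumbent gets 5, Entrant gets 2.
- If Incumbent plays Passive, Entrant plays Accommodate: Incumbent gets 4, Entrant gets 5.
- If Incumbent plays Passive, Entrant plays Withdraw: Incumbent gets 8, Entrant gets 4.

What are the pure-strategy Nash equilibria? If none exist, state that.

none

(Aggressive, Accommodate): Entrant can switch to Withdraw (3 → 7). Not NE.
(Aggressive, Withdraw): Incumbent can switch to Passive (6 → 8). Not NE.
(Moderate, Accommodate): Incumbent can switch to Aggressive (8 → 9). Not NE.
(Moderate, Withdraw): Incumbent can switch to Aggressive (5 → 6). Not NE.
(Passive, Accommodate): Incumbent can switch to Aggressive (4 → 9). Not NE.
(Passive, Withdraw): Entrant can switch to Accommodate (4 → 5). Not NE.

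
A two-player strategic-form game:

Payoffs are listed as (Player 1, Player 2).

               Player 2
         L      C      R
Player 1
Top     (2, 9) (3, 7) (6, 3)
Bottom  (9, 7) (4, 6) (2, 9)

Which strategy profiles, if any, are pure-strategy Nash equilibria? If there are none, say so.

Player 1 against L: payoffs 2, 9 → best response Bottom.
Player 1 against C: payoffs 3, 4 → best response Bottom.
Player 1 against R: payoffs 6, 2 → best response Top.
Player 2 against Top: payoffs 9, 7, 3 → best response L.
Player 2 against Bottom: payoffs 7, 6, 9 → best response R.
No profile is a mutual best response for all players.

none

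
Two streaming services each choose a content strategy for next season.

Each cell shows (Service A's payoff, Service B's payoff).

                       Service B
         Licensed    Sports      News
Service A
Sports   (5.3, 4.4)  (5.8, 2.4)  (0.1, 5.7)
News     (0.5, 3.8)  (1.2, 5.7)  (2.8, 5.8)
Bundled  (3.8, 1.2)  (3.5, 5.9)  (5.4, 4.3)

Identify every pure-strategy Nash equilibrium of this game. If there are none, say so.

none

Service A against Licensed: payoffs 5.3, 0.5, 3.8 → best response Sports.
Service A against Sports: payoffs 5.8, 1.2, 3.5 → best response Sports.
Service A against News: payoffs 0.1, 2.8, 5.4 → best response Bundled.
Service B against Sports: payoffs 4.4, 2.4, 5.7 → best response News.
Service B against News: payoffs 3.8, 5.7, 5.8 → best response News.
Service B against Bundled: payoffs 1.2, 5.9, 4.3 → best response Sports.
No profile is a mutual best response for all players.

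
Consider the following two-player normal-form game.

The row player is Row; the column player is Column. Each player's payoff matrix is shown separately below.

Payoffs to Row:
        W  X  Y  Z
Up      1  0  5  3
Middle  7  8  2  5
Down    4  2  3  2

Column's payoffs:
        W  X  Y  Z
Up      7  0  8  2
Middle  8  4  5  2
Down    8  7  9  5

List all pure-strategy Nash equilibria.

The pure Nash equilibria are (Up, Y), (Middle, W).

Check each profile: it is a Nash equilibrium iff no player can strictly gain by switching unilaterally.
(Up, W): Row can switch to Middle (1 → 7). Not NE.
(Up, X): Row can switch to Middle (0 → 8). Not NE.
(Up, Y): Row gets 5, best alternative 3; Column gets 8, best alternative 7. No profitable deviation — NE.
(Up, Z): Row can switch to Middle (3 → 5). Not NE.
(Middle, W): Row gets 7, best alternative 4; Column gets 8, best alternative 5. No profitable deviation — NE.
(Middle, X): Column can switch to W (4 → 8). Not NE.
(Middle, Y): Row can switch to Up (2 → 5). Not NE.
(Middle, Z): Column can switch to W (2 → 8). Not NE.
(Down, W): Row can switch to Middle (4 → 7). Not NE.
(Down, X): Row can switch to Middle (2 → 8). Not NE.
(The remaining 2 profiles each have a profitable deviation by the same check.)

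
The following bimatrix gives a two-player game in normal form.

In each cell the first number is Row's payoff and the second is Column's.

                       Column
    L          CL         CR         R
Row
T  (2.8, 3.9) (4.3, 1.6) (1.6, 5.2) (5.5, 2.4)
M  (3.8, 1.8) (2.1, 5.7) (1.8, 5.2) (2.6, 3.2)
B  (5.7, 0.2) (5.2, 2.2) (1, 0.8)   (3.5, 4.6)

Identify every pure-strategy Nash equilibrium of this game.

For each strategy profile, look for a profitable unilateral deviation.
(T, L): Row can switch to M (2.8 → 3.8). Not NE.
(T, CL): Row can switch to B (4.3 → 5.2). Not NE.
(T, CR): Row can switch to M (1.6 → 1.8). Not NE.
(T, R): Column can switch to L (2.4 → 3.9). Not NE.
(M, L): Row can switch to B (3.8 → 5.7). Not NE.
(M, CL): Row can switch to T (2.1 → 4.3). Not NE.
(M, CR): Column can switch to CL (5.2 → 5.7). Not NE.
(M, R): Row can switch to T (2.6 → 5.5). Not NE.
(B, L): Column can switch to CL (0.2 → 2.2). Not NE.
(B, CL): Column can switch to R (2.2 → 4.6). Not NE.
(B, CR): Row can switch to T (1 → 1.6). Not NE.
(B, R): Row can switch to T (3.5 → 5.5). Not NE.

No pure-strategy Nash equilibrium.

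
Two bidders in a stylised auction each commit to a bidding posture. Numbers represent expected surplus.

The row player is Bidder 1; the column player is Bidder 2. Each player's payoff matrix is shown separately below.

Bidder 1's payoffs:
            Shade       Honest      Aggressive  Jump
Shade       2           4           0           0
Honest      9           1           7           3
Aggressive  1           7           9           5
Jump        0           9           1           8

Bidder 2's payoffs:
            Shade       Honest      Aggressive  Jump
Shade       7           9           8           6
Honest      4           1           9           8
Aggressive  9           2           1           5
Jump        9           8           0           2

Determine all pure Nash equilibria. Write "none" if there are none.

Check each profile: it is a Nash equilibrium iff no player can strictly gain by switching unilaterally.
(Shade, Shade): Bidder 1 can switch to Honest (2 → 9). Not NE.
(Shade, Honest): Bidder 1 can switch to Aggressive (4 → 7). Not NE.
(Shade, Aggressive): Bidder 1 can switch to Honest (0 → 7). Not NE.
(Shade, Jump): Bidder 1 can switch to Honest (0 → 3). Not NE.
(Honest, Shade): Bidder 2 can switch to Aggressive (4 → 9). Not NE.
(Honest, Honest): Bidder 1 can switch to Shade (1 → 4). Not NE.
(The remaining 10 profiles each have a profitable deviation by the same check.)

none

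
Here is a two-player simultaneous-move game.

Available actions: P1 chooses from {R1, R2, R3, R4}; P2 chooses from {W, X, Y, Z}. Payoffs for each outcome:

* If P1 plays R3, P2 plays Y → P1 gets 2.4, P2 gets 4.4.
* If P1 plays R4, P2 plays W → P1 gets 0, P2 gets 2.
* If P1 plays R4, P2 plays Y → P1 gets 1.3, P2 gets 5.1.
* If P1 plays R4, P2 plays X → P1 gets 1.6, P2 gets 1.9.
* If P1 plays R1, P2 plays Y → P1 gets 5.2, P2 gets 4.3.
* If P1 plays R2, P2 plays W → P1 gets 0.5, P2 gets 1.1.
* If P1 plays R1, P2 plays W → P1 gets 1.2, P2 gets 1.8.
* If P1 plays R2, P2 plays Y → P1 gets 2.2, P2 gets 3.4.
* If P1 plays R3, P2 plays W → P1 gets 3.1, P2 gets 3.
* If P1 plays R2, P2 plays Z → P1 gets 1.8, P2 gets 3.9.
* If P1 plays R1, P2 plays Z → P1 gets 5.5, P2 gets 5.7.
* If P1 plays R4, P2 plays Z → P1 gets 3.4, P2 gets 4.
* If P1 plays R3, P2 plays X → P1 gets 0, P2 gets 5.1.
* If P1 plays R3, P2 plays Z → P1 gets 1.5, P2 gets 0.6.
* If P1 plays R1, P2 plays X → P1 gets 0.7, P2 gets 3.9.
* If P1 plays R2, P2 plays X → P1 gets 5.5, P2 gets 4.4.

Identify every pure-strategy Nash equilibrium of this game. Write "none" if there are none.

For each player, find the best response to each opponent profile; mutual best responses are the pure NE.
P1 against W: payoffs 1.2, 0.5, 3.1, 0 → best response R3.
P1 against X: payoffs 0.7, 5.5, 0, 1.6 → best response R2.
P1 against Y: payoffs 5.2, 2.2, 2.4, 1.3 → best response R1.
P1 against Z: payoffs 5.5, 1.8, 1.5, 3.4 → best response R1.
P2 against R1: payoffs 1.8, 3.9, 4.3, 5.7 → best response Z.
P2 against R2: payoffs 1.1, 4.4, 3.4, 3.9 → best response X.
P2 against R3: payoffs 3, 5.1, 4.4, 0.6 → best response X.
P2 against R4: payoffs 2, 1.9, 5.1, 4 → best response Y.
Mutual best responses: (R1, Z); (R2, X).

Pure-strategy Nash equilibria: (R1, Z), (R2, X)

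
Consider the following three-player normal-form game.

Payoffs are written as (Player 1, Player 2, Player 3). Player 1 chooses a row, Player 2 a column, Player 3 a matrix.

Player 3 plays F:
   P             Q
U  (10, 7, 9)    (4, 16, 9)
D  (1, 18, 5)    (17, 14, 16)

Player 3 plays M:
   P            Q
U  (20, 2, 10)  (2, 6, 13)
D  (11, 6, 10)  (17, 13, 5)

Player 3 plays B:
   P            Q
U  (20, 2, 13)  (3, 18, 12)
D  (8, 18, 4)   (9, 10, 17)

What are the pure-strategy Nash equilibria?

Player 1 against (P, F): payoffs 10, 1 → best response U.
Player 1 against (P, M): payoffs 20, 11 → best response U.
Player 1 against (P, B): payoffs 20, 8 → best response U.
Player 1 against (Q, F): payoffs 4, 17 → best response D.
Player 1 against (Q, M): payoffs 2, 17 → best response D.
Player 1 against (Q, B): payoffs 3, 9 → best response D.
Player 2 against (U, F): payoffs 7, 16 → best response Q.
Player 2 against (U, M): payoffs 2, 6 → best response Q.
Player 2 against (U, B): payoffs 2, 18 → best response Q.
Player 2 against (D, F): payoffs 18, 14 → best response P.
Player 2 against (D, M): payoffs 6, 13 → best response Q.
Player 2 against (D, B): payoffs 18, 10 → best response P.
Player 3 against (U, P): payoffs 9, 10, 13 → best response B.
Player 3 against (U, Q): payoffs 9, 13, 12 → best response M.
Player 3 against (D, P): payoffs 5, 10, 4 → best response M.
Player 3 against (D, Q): payoffs 16, 5, 17 → best response B.
No profile is a mutual best response for all players.

none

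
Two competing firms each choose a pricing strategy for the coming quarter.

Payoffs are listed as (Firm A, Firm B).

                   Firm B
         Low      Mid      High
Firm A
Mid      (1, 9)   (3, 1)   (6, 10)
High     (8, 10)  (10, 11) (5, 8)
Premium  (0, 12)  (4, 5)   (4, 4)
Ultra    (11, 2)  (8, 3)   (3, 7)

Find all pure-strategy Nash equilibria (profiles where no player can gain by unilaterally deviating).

Firm A against Low: payoffs 1, 8, 0, 11 → best response Ultra.
Firm A against Mid: payoffs 3, 10, 4, 8 → best response High.
Firm A against High: payoffs 6, 5, 4, 3 → best response Mid.
Firm B against Mid: payoffs 9, 1, 10 → best response High.
Firm B against High: payoffs 10, 11, 8 → best response Mid.
Firm B against Premium: payoffs 12, 5, 4 → best response Low.
Firm B against Ultra: payoffs 2, 3, 7 → best response High.
Mutual best responses: (Mid, High); (High, Mid).

Pure-strategy Nash equilibria: (Mid, High) and (High, Mid)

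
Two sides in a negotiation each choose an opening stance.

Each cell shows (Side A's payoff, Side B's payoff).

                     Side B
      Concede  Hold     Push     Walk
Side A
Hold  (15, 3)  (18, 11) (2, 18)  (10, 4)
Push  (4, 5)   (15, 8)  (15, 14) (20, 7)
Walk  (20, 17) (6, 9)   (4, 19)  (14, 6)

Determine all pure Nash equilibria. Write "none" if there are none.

(Hold, Concede): Side A can switch to Walk (15 → 20). Not NE.
(Hold, Hold): Side B can switch to Push (11 → 18). Not NE.
(Hold, Push): Side A can switch to Push (2 → 15). Not NE.
(Hold, Walk): Side A can switch to Push (10 → 20). Not NE.
(Push, Concede): Side A can switch to Hold (4 → 15). Not NE.
(Push, Hold): Side A can switch to Hold (15 → 18). Not NE.
(Push, Push): Side A gets 15, best alternative 4; Side B gets 14, best alternative 8. No profitable deviation — NE.
(Push, Walk): Side B can switch to Hold (7 → 8). Not NE.
(Walk, Concede): Side B can switch to Push (17 → 19). Not NE.
(The remaining 3 profiles each have a profitable deviation by the same check.)

The unique pure-strategy Nash equilibrium is (Push, Push).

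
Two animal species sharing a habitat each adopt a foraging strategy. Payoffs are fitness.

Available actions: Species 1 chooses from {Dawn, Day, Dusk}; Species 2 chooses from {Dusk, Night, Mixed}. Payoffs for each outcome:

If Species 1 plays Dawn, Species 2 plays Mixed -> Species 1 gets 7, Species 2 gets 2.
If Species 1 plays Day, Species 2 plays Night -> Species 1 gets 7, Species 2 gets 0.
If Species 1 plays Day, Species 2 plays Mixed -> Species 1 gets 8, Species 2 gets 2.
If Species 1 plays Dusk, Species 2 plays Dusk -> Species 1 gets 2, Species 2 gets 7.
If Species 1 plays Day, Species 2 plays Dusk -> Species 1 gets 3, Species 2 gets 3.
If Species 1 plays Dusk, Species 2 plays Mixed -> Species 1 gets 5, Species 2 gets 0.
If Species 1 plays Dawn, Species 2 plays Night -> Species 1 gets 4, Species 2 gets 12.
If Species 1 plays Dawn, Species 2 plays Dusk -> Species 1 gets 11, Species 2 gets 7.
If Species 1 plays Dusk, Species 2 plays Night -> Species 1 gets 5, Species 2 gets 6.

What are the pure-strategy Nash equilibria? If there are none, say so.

No pure-strategy Nash equilibrium.

Mark each player's best response to every combination of opponents' strategies; a profile where every player is best-responding is a pure Nash equilibrium.
Species 1 against Dusk: payoffs 11, 3, 2 → best response Dawn.
Species 1 against Night: payoffs 4, 7, 5 → best response Day.
Species 1 against Mixed: payoffs 7, 8, 5 → best response Day.
Species 2 against Dawn: payoffs 7, 12, 2 → best response Night.
Species 2 against Day: payoffs 3, 0, 2 → best response Dusk.
Species 2 against Dusk: payoffs 7, 6, 0 → best response Dusk.
No profile is a mutual best response for all players.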